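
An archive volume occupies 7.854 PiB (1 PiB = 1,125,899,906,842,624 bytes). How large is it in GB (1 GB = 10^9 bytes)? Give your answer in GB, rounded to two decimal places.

8,842,817.87 GB

7.854 PiB × 1,125,899,906,842,624 bytes/PiB = 8,842,817,868,341,968.896 bytes
1 GB = 1,000,000,000 bytes
8,842,817,868,341,968.896 / 1,000,000,000 = 8,842,817.87 GB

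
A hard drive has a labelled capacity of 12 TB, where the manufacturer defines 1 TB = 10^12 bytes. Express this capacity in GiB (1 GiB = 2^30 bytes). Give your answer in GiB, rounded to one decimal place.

12 TB × 1,000,000,000,000 bytes/TB = 12,000,000,000,000 bytes
1 GiB = 2^30 bytes = 1,073,741,824 bytes
12,000,000,000,000 / 1,073,741,824 = 11,175.9 GiB

11,175.9 GiB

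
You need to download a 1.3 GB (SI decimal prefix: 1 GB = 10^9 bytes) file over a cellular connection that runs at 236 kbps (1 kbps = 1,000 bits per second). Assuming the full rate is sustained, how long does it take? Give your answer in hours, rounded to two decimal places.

12.24 hours

1.3 GB = 1,300,000,000 bytes = 10,400,000,000 bits
236 kbps = 236,000 bits/s
time = 10,400,000,000 / 236,000 = 44,067.7966 s
44,067.7966 s / 3600 = 12.24 hours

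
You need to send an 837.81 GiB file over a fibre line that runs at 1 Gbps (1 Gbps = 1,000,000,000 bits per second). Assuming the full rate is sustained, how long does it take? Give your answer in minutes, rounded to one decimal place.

119.9 minutes

837.81 GiB = 899,591,637,565.44 bytes = 7,196,733,100,523.52 bits
1 Gbps = 1,000,000,000 bits/s
time = 7,196,733,100,523.52 / 1,000,000,000 = 7,196.73 s
7,196.73 s / 60 = 119.9 minutes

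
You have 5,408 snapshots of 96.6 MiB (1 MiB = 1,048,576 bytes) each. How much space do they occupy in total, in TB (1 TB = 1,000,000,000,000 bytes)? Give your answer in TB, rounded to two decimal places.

0.55 TB

Total = 5,408 × 96.6 MiB = 522412.8 MiB
= 522412.8 × 1,048,576 bytes = 547,789,524,172.8 bytes
1 TB = 1,000,000,000,000 bytes
547,789,524,172.8 / 1,000,000,000,000 = 0.55 TB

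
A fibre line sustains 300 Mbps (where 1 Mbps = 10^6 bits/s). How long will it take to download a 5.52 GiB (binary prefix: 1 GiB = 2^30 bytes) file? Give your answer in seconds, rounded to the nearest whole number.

5.52 GiB = 5,927,054,868.48 bytes = 47,416,438,947.84 bits
300 Mbps = 300,000,000 bits/s
time = 47,416,438,947.84 / 300,000,000 = 158 s

158 seconds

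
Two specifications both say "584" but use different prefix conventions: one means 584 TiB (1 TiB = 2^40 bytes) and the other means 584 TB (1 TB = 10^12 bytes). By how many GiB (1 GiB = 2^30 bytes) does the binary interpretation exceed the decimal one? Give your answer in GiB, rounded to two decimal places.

584 TiB = 584 × 1,099,511,627,776 = 642,114,790,621,184 bytes
584 TB = 584 × 1,000,000,000,000 = 584,000,000,000,000 bytes
difference = 58,114,790,621,184 bytes
58,114,790,621,184 / 1,073,741,824 = 54,123.62 GiB

54,123.62 GiB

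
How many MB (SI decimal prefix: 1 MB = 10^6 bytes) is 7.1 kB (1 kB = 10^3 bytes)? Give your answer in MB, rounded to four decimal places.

0.0071 MB

7.1 kB = 7.1 × 10^3 bytes = 7,100 bytes
1 MB = 10^6 bytes = 1,000,000 bytes
7,100 / 1,000,000 = 0.0071 MB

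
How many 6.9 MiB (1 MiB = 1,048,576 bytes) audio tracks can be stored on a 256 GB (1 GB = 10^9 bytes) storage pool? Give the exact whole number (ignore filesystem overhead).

35,382

Capacity: 256 GB = 256,000,000,000 bytes
Per item: 6.9 MiB = 7,235,174.4 bytes
⌊256,000,000,000 / 7,235,174.4⌋ = 35,382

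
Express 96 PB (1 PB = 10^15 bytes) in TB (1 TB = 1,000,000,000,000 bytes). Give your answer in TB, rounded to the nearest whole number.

96 PB × 1,000,000,000,000,000 bytes/PB = 96,000,000,000,000,000 bytes
1 TB = 1,000,000,000,000 bytes
96,000,000,000,000,000 / 1,000,000,000,000 = 96,000 TB

96,000 TB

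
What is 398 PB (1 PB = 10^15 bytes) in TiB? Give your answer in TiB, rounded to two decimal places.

398 PB = 398 × 10^15 bytes = 398,000,000,000,000,000 bytes
1 TiB = 1,099,511,627,776 bytes
398,000,000,000,000,000 / 1,099,511,627,776 = 361,978.89 TiB

361,978.89 TiB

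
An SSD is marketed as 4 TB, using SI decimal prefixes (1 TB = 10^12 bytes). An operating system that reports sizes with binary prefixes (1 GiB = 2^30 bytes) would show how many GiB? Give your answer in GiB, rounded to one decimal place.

3,725.3 GiB

4 TB × 1,000,000,000,000 bytes/TB = 4,000,000,000,000 bytes
1 GiB = 2^30 bytes = 1,073,741,824 bytes
4,000,000,000,000 / 1,073,741,824 = 3,725.3 GiB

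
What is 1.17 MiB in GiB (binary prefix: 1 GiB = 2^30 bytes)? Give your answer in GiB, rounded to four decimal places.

1.17 MiB = 1.17 × 2^20 bytes = 1,226,833.92 bytes
1 GiB = 1,073,741,824 bytes
1,226,833.92 / 1,073,741,824 = 0.0011 GiB

0.0011 GiB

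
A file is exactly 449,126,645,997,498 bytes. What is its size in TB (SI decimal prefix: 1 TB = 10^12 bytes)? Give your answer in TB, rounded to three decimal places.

449,126,645,997,498 bytes given.
1 TB = 10^12 bytes = 1,000,000,000,000 bytes
449,126,645,997,498 / 1,000,000,000,000 = 449.127 TB

449.127 TB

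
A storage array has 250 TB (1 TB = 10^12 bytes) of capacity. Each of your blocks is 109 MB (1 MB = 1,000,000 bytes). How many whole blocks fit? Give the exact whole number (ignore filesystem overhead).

2,293,577

Capacity: 250 TB = 250,000,000,000,000 bytes
Per item: 109 MB = 109,000,000 bytes
⌊250,000,000,000,000 / 109,000,000⌋ = 2,293,577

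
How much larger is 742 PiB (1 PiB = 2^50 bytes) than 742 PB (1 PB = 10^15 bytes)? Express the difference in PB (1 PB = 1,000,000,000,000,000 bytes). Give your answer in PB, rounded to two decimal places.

742 PiB = 742 × 1,125,899,906,842,624 = 835,417,730,877,227,008 bytes
742 PB = 742 × 1,000,000,000,000,000 = 742,000,000,000,000,000 bytes
difference = 93,417,730,877,227,008 bytes
93,417,730,877,227,008 / 1,000,000,000,000,000 = 93.42 PB

93.42 PB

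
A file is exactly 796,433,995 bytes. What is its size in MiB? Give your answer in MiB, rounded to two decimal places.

759.54 MiB

796,433,995 bytes given.
1 MiB = 1,048,576 bytes
796,433,995 / 1,048,576 = 759.54 MiB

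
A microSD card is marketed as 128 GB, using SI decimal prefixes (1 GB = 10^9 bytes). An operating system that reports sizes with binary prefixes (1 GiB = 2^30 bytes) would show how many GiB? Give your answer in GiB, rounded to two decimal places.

128 GB × 1,000,000,000 bytes/GB = 128,000,000,000 bytes
1 GiB = 2^30 bytes = 1,073,741,824 bytes
128,000,000,000 / 1,073,741,824 = 119.21 GiB

119.21 GiB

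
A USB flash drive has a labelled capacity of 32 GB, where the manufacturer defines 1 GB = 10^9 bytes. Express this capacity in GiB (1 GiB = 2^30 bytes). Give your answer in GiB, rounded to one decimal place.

32 GB = 32 × 10^9 bytes = 32,000,000,000 bytes
1 GiB = 2^30 bytes = 1,073,741,824 bytes
32,000,000,000 / 1,073,741,824 = 29.8 GiB

29.8 GiB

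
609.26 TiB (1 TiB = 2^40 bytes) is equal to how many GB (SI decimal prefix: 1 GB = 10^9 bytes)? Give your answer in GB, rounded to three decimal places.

669,888.454 GB

609.26 TiB = 609.26 × 2^40 bytes = 669,888,454,338,805.76 bytes
1 GB = 1,000,000,000 bytes
669,888,454,338,805.76 / 1,000,000,000 = 669,888.454 GB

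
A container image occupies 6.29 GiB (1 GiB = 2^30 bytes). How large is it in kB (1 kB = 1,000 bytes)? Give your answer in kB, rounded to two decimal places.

6.29 GiB = 6.29 × 2^30 bytes = 6,753,836,072.96 bytes
1 kB = 1,000 bytes
6,753,836,072.96 / 1,000 = 6,753,836.07 kB

6,753,836.07 kB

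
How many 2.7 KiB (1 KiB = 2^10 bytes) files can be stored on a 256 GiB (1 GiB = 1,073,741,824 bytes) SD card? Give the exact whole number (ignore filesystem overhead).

Capacity: 256 GiB = 274,877,906,944 bytes
Per item: 2.7 KiB = 2,764.8 bytes
⌊274,877,906,944 / 2,764.8⌋ = 99,420,539

99,420,539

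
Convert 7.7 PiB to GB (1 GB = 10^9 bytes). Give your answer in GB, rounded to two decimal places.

7.7 PiB = 7.7 × 2^50 bytes = 8,669,429,282,688,204.8 bytes
1 GB = 1,000,000,000 bytes
8,669,429,282,688,204.8 / 1,000,000,000 = 8,669,429.28 GB

8,669,429.28 GB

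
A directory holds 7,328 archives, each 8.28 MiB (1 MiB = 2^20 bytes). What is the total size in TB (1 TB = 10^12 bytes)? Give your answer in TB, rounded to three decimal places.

0.064 TB

Total = 7,328 × 8.28 MiB = 60675.84 MiB
= 60675.84 × 1,048,576 bytes = 63,623,229,603.84 bytes
1 TB = 1,000,000,000,000 bytes
63,623,229,603.84 / 1,000,000,000,000 = 0.064 TB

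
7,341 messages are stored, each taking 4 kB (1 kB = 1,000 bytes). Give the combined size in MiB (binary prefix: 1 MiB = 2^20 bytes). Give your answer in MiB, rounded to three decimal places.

28.004 MiB

Total = 7,341 × 4 kB = 29,364 kB
= 29,364 × 1,000 bytes = 29,364,000 bytes
1 MiB = 1,048,576 bytes
29,364,000 / 1,048,576 = 28.004 MiB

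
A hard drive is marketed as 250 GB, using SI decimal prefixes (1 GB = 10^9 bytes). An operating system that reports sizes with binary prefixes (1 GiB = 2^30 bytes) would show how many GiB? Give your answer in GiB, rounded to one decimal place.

250 GB × 1,000,000,000 bytes/GB = 250,000,000,000 bytes
1 GiB = 2^30 bytes = 1,073,741,824 bytes
250,000,000,000 / 1,073,741,824 = 232.8 GiB

232.8 GiB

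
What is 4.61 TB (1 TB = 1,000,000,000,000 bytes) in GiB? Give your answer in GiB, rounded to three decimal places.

4,293.397 GiB

4.61 TB = 4.61 × 10^12 bytes = 4,610,000,000,000 bytes
1 GiB = 2^30 bytes = 1,073,741,824 bytes
4,610,000,000,000 / 1,073,741,824 = 4,293.397 GiB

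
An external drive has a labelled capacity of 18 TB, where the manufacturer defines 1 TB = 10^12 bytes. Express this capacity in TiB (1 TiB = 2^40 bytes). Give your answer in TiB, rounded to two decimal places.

16.37 TiB

18 TB = 18 × 10^12 bytes = 18,000,000,000,000 bytes
1 TiB = 2^40 bytes = 1,099,511,627,776 bytes
18,000,000,000,000 / 1,099,511,627,776 = 16.37 TiB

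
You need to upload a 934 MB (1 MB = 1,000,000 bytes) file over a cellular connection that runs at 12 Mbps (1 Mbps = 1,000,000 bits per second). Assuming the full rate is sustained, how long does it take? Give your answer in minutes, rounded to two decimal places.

10.38 minutes

934 MB = 934,000,000 bytes = 7,472,000,000 bits
12 Mbps = 12,000,000 bits/s
time = 7,472,000,000 / 12,000,000 = 622.667 s
622.667 s / 60 = 10.38 minutes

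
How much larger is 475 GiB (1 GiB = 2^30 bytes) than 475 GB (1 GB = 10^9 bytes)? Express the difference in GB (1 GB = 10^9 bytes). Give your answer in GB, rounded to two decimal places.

35.03 GB

475 GiB = 475 × 1,073,741,824 = 510,027,366,400 bytes
475 GB = 475 × 1,000,000,000 = 475,000,000,000 bytes
difference = 35,027,366,400 bytes
35,027,366,400 / 1,000,000,000 = 35.03 GB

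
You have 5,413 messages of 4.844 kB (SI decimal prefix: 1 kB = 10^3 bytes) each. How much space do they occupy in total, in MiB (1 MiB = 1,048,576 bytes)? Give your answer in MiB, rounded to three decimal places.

Total = 5,413 × 4.844 kB = 26220.572 kB
= 26220.572 × 1,000 bytes = 26,220,572 bytes
1 MiB = 1,048,576 bytes
26,220,572 / 1,048,576 = 25.006 MiB

25.006 MiB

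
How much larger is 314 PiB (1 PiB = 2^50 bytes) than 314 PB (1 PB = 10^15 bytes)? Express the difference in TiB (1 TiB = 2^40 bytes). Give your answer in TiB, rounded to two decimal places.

35,954.66 TiB

314 PiB = 314 × 1,125,899,906,842,624 = 353,532,570,748,583,936 bytes
314 PB = 314 × 1,000,000,000,000,000 = 314,000,000,000,000,000 bytes
difference = 39,532,570,748,583,936 bytes
39,532,570,748,583,936 / 1,099,511,627,776 = 35,954.66 TiB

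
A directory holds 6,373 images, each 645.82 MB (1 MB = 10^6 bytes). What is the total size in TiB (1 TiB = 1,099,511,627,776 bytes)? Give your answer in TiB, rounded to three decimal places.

Total = 6,373 × 645.82 MB = 4115810.86 MB
= 4115810.86 × 1,000,000 bytes = 4,115,810,860,000 bytes
1 TiB = 1,099,511,627,776 bytes
4,115,810,860,000 / 1,099,511,627,776 = 3.743 TiB

3.743 TiB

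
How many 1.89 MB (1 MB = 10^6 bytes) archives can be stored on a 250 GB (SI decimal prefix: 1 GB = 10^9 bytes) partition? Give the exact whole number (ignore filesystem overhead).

132,275

Capacity: 250 GB = 250,000,000,000 bytes
Per item: 1.89 MB = 1,890,000 bytes
⌊250,000,000,000 / 1,890,000⌋ = 132,275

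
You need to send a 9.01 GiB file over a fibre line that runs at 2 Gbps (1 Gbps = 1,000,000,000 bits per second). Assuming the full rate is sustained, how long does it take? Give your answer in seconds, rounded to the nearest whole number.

39 seconds

9.01 GiB = 9,674,413,834.24 bytes = 77,395,310,673.92 bits
2 Gbps = 2,000,000,000 bits/s
time = 77,395,310,673.92 / 2,000,000,000 = 39 s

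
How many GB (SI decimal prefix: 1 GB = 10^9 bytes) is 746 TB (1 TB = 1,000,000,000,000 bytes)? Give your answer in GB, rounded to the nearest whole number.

746 TB = 746 × 10^12 bytes = 746,000,000,000,000 bytes
1 GB = 10^9 bytes = 1,000,000,000 bytes
746,000,000,000,000 / 1,000,000,000 = 746,000 GB

746,000 GB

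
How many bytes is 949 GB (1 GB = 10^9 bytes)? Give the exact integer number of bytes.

949,000,000,000 bytes

949 × 1,000,000,000 = 949,000,000,000 bytes  (1 GB = 10^9 bytes)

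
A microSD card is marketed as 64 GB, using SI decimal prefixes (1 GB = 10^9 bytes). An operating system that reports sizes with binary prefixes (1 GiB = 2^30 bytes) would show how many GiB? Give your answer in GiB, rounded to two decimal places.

64 GB = 64 × 10^9 bytes = 64,000,000,000 bytes
1 GiB = 2^30 bytes = 1,073,741,824 bytes
64,000,000,000 / 1,073,741,824 = 59.60 GiB

59.60 GiB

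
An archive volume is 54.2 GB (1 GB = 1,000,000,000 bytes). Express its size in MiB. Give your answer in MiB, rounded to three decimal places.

54.2 GB = 54.2 × 10^9 bytes = 54,200,000,000 bytes
1 MiB = 2^20 bytes = 1,048,576 bytes
54,200,000,000 / 1,048,576 = 51,689.148 MiB

51,689.148 MiB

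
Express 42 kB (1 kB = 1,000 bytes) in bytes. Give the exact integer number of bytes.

42 × 1,000 = 42,000 bytes  (1 kB = 10^3 bytes)

42,000 bytes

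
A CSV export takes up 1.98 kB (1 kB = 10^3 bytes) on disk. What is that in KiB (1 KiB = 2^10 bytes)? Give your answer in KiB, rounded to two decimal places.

1.98 kB = 1.98 × 10^3 bytes = 1,980 bytes
1 KiB = 2^10 bytes = 1,024 bytes
1,980 / 1,024 = 1.93 KiB

1.93 KiB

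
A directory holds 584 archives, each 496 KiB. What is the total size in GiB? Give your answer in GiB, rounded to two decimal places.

0.28 GiB

Total = 584 × 496 KiB = 289,664 KiB
= 289,664 × 1,024 bytes = 296,615,936 bytes
1 GiB = 1,073,741,824 bytes
296,615,936 / 1,073,741,824 = 0.28 GiB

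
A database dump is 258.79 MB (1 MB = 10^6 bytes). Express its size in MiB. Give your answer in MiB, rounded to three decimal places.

246.801 MiB

258.79 MB × 1,000,000 bytes/MB = 258,790,000 bytes
1 MiB = 1,048,576 bytes
258,790,000 / 1,048,576 = 246.801 MiB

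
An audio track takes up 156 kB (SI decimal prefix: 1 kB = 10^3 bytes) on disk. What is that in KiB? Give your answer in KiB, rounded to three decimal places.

152.344 KiB

156 kB = 156 × 10^3 bytes = 156,000 bytes
1 KiB = 1,024 bytes
156,000 / 1,024 = 152.344 KiB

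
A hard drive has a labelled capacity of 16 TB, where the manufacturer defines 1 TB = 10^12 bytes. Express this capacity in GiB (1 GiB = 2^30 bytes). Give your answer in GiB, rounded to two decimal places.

16 TB = 16 × 10^12 bytes = 16,000,000,000,000 bytes
1 GiB = 1,073,741,824 bytes
16,000,000,000,000 / 1,073,741,824 = 14,901.16 GiB

14,901.16 GiB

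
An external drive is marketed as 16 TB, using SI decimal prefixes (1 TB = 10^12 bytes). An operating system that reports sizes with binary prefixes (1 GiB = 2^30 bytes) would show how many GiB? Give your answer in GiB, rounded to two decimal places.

16 TB = 16 × 10^12 bytes = 16,000,000,000,000 bytes
1 GiB = 2^30 bytes = 1,073,741,824 bytes
16,000,000,000,000 / 1,073,741,824 = 14,901.16 GiB

14,901.16 GiB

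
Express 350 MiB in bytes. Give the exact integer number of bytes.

350 × 1,048,576 = 367,001,600 bytes

367,001,600 bytes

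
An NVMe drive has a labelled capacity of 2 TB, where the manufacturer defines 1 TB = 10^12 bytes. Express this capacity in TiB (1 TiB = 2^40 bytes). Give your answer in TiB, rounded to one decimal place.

1.8 TiB

2 TB × 1,000,000,000,000 bytes/TB = 2,000,000,000,000 bytes
1 TiB = 1,099,511,627,776 bytes
2,000,000,000,000 / 1,099,511,627,776 = 1.8 TiB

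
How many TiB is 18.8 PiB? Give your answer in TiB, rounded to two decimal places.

18.8 PiB = 18.8 × 2^50 bytes = 21,166,918,248,641,331.2 bytes
1 TiB = 1,099,511,627,776 bytes
21,166,918,248,641,331.2 / 1,099,511,627,776 = 19,251.20 TiB

19,251.20 TiB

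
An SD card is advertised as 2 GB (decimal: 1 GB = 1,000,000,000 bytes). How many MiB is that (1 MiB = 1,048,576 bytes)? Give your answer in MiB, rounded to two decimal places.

1,907.35 MiB

2 GB × 1,000,000,000 bytes/GB = 2,000,000,000 bytes
1 MiB = 2^20 bytes = 1,048,576 bytes
2,000,000,000 / 1,048,576 = 1,907.35 MiB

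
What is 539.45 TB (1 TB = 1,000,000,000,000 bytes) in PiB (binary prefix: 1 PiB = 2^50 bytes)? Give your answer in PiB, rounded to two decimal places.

0.48 PiB

539.45 TB = 539.45 × 10^12 bytes = 539,450,000,000,000 bytes
1 PiB = 2^50 bytes = 1,125,899,906,842,624 bytes
539,450,000,000,000 / 1,125,899,906,842,624 = 0.48 PiB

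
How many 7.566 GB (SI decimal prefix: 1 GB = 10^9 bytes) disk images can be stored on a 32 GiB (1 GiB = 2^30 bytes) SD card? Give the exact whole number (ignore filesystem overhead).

4

Capacity: 32 GiB = 34,359,738,368 bytes
Per item: 7.566 GB = 7,566,000,000 bytes
⌊34,359,738,368 / 7,566,000,000⌋ = 4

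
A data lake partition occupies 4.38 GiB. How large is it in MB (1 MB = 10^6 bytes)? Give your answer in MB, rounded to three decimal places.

4.38 GiB × 1,073,741,824 bytes/GiB = 4,702,989,189.12 bytes
1 MB = 1,000,000 bytes
4,702,989,189.12 / 1,000,000 = 4,702.989 MB

4,702.989 MB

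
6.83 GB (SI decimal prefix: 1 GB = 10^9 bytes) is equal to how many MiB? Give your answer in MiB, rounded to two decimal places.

6,513.60 MiB

6.83 GB × 1,000,000,000 bytes/GB = 6,830,000,000 bytes
1 MiB = 1,048,576 bytes
6,830,000,000 / 1,048,576 = 6,513.60 MiB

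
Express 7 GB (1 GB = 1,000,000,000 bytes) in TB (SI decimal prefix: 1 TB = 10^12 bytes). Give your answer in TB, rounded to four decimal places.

0.0070 TB

7 GB × 1,000,000,000 bytes/GB = 7,000,000,000 bytes
1 TB = 10^12 bytes = 1,000,000,000,000 bytes
7,000,000,000 / 1,000,000,000,000 = 0.0070 TB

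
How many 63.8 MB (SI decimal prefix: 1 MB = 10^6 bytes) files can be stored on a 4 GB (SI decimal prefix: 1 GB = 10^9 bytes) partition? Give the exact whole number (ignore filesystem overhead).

62

Capacity: 4 GB = 4,000,000,000 bytes
Per item: 63.8 MB = 63,800,000 bytes
⌊4,000,000,000 / 63,800,000⌋ = 62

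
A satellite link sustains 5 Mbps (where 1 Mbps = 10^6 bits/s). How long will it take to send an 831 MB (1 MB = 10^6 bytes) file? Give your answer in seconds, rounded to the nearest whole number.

1,330 seconds

831 MB = 831,000,000 bytes = 6,648,000,000 bits
5 Mbps = 5,000,000 bits/s
time = 6,648,000,000 / 5,000,000 = 1,330 s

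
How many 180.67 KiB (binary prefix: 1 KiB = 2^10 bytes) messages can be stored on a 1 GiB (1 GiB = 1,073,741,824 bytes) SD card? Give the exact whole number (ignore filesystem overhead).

5,803

Capacity: 1 GiB = 1,073,741,824 bytes
Per item: 180.67 KiB = 185,006.08 bytes
⌊1,073,741,824 / 185,006.08⌋ = 5,803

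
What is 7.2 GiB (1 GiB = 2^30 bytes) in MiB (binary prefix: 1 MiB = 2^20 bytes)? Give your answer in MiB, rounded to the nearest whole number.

7.2 GiB = 7.2 × 2^30 bytes = 7,730,941,132.8 bytes
1 MiB = 1,048,576 bytes
7,730,941,132.8 / 1,048,576 = 7,373 MiB

7,373 MiB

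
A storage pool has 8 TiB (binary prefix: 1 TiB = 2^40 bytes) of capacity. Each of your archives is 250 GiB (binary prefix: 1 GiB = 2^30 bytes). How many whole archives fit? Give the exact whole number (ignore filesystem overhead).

Capacity: 8 TiB = 8,796,093,022,208 bytes
Per item: 250 GiB = 268,435,456,000 bytes
⌊8,796,093,022,208 / 268,435,456,000⌋ = 32

32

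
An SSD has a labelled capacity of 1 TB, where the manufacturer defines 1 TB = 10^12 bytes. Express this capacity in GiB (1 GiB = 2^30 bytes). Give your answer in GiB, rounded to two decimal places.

931.32 GiB

1 TB × 1,000,000,000,000 bytes/TB = 1,000,000,000,000 bytes
1 GiB = 1,073,741,824 bytes
1,000,000,000,000 / 1,073,741,824 = 931.32 GiB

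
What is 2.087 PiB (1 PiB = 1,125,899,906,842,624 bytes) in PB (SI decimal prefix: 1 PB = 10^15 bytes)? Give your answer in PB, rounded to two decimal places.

2.35 PB

2.087 PiB × 1,125,899,906,842,624 bytes/PiB = 2,349,753,105,580,556.288 bytes
1 PB = 1,000,000,000,000,000 bytes
2,349,753,105,580,556.288 / 1,000,000,000,000,000 = 2.35 PB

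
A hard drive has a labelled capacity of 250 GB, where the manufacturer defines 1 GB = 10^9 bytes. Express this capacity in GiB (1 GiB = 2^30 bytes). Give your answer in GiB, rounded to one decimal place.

250 GB × 1,000,000,000 bytes/GB = 250,000,000,000 bytes
1 GiB = 1,073,741,824 bytes
250,000,000,000 / 1,073,741,824 = 232.8 GiB

232.8 GiB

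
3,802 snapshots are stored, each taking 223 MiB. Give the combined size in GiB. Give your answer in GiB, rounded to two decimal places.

827.97 GiB

Total = 3,802 × 223 MiB = 847,846 MiB
= 847,846 × 1,048,576 bytes = 889,030,967,296 bytes
1 GiB = 1,073,741,824 bytes
889,030,967,296 / 1,073,741,824 = 827.97 GiB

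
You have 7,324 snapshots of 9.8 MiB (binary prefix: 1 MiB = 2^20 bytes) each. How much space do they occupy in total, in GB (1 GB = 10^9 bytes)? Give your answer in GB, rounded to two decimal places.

75.26 GB

Total = 7,324 × 9.8 MiB = 71775.2 MiB
= 71775.2 × 1,048,576 bytes = 75,261,752,115.2 bytes
1 GB = 1,000,000,000 bytes
75,261,752,115.2 / 1,000,000,000 = 75.26 GB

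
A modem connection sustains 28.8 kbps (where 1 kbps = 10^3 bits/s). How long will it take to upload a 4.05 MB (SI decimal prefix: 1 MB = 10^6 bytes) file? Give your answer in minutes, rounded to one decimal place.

4.05 MB = 4,050,000 bytes = 32,400,000 bits
28.8 kbps = 28,800 bits/s
time = 32,400,000 / 28,800 = 1,125.00 s
1,125.00 s / 60 = 18.8 minutes

18.8 minutes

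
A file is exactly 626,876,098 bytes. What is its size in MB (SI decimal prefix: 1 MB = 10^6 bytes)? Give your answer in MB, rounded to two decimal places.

626,876,098 bytes given.
1 MB = 10^6 bytes = 1,000,000 bytes
626,876,098 / 1,000,000 = 626.88 MB

626.88 MB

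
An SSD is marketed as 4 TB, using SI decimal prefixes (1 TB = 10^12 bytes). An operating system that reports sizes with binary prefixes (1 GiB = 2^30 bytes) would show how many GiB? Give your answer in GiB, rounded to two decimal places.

4 TB = 4 × 10^12 bytes = 4,000,000,000,000 bytes
1 GiB = 2^30 bytes = 1,073,741,824 bytes
4,000,000,000,000 / 1,073,741,824 = 3,725.29 GiB

3,725.29 GiB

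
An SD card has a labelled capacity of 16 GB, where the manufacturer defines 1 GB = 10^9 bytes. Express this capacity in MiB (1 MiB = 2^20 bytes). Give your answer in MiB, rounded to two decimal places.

16 GB × 1,000,000,000 bytes/GB = 16,000,000,000 bytes
1 MiB = 2^20 bytes = 1,048,576 bytes
16,000,000,000 / 1,048,576 = 15,258.79 MiB

15,258.79 MiB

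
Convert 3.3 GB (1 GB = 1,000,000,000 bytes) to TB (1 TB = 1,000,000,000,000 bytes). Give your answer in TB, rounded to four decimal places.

3.3 GB = 3.3 × 10^9 bytes = 3,300,000,000 bytes
1 TB = 10^12 bytes = 1,000,000,000,000 bytes
3,300,000,000 / 1,000,000,000,000 = 0.0033 TB

0.0033 TB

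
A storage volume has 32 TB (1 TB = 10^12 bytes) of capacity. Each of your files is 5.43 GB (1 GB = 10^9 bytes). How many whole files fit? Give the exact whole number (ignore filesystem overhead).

Capacity: 32 TB = 32,000,000,000,000 bytes
Per item: 5.43 GB = 5,430,000,000 bytes
⌊32,000,000,000,000 / 5,430,000,000⌋ = 5,893

5,893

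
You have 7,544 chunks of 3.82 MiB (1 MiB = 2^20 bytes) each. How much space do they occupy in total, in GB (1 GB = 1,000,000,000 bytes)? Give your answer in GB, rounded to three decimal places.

30.218 GB

Total = 7,544 × 3.82 MiB = 28818.08 MiB
= 28818.08 × 1,048,576 bytes = 30,217,947,054.08 bytes
1 GB = 1,000,000,000 bytes
30,217,947,054.08 / 1,000,000,000 = 30.218 GB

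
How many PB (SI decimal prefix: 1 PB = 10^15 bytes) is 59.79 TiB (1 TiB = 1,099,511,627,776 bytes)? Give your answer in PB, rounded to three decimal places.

59.79 TiB × 1,099,511,627,776 bytes/TiB = 65,739,800,224,727.04 bytes
1 PB = 10^15 bytes = 1,000,000,000,000,000 bytes
65,739,800,224,727.04 / 1,000,000,000,000,000 = 0.066 PB

0.066 PB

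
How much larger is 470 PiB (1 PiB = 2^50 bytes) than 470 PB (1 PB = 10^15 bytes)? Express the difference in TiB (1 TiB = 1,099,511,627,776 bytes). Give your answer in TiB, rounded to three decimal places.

53,817.490 TiB

470 PiB = 470 × 1,125,899,906,842,624 = 529,172,956,216,033,280 bytes
470 PB = 470 × 1,000,000,000,000,000 = 470,000,000,000,000,000 bytes
difference = 59,172,956,216,033,280 bytes
59,172,956,216,033,280 / 1,099,511,627,776 = 53,817.490 TiB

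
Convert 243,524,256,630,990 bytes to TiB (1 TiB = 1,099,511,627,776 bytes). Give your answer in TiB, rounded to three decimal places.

221.484 TiB

243,524,256,630,990 bytes given.
1 TiB = 1,099,511,627,776 bytes
243,524,256,630,990 / 1,099,511,627,776 = 221.484 TiB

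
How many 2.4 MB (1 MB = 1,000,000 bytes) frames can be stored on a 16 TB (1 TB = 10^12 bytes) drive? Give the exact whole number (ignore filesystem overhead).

Capacity: 16 TB = 16,000,000,000,000 bytes
Per item: 2.4 MB = 2,400,000 bytes
⌊16,000,000,000,000 / 2,400,000⌋ = 6,666,666

6,666,666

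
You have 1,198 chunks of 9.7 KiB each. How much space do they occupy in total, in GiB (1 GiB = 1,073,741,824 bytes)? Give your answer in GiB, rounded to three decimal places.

0.011 GiB

Total = 1,198 × 9.7 KiB = 11620.6 KiB
= 11620.6 × 1,024 bytes = 11,899,494.4 bytes
1 GiB = 1,073,741,824 bytes
11,899,494.4 / 1,073,741,824 = 0.011 GiB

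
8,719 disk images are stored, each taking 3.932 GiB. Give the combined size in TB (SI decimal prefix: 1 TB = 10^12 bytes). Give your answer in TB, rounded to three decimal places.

Total = 8,719 × 3.932 GiB = 34283.108 GiB
= 34283.108 × 1,073,741,824 bytes = 36,811,206,916,308.992 bytes
1 TB = 1,000,000,000,000 bytes
36,811,206,916,308.992 / 1,000,000,000,000 = 36.811 TB

36.811 TB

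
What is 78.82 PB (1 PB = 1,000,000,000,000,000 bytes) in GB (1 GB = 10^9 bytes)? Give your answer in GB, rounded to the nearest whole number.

78,820,000 GB

78.82 PB = 78.82 × 10^15 bytes = 78,820,000,000,000,000 bytes
1 GB = 10^9 bytes = 1,000,000,000 bytes
78,820,000,000,000,000 / 1,000,000,000 = 78,820,000 GB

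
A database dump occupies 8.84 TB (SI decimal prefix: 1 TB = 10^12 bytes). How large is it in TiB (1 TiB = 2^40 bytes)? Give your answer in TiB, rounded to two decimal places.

8.84 TB × 1,000,000,000,000 bytes/TB = 8,840,000,000,000 bytes
1 TiB = 2^40 bytes = 1,099,511,627,776 bytes
8,840,000,000,000 / 1,099,511,627,776 = 8.04 TiB

8.04 TiB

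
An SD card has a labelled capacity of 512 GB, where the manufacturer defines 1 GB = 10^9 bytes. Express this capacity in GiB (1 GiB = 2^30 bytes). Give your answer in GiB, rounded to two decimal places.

512 GB = 512 × 10^9 bytes = 512,000,000,000 bytes
1 GiB = 1,073,741,824 bytes
512,000,000,000 / 1,073,741,824 = 476.84 GiB

476.84 GiB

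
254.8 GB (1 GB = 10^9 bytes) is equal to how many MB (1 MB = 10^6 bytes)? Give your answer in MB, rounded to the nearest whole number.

254.8 GB = 254.8 × 10^9 bytes = 254,800,000,000 bytes
1 MB = 10^6 bytes = 1,000,000 bytes
254,800,000,000 / 1,000,000 = 254,800 MB

254,800 MB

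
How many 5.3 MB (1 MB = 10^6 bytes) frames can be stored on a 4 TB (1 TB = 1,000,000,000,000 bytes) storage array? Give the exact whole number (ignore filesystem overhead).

754,716

Capacity: 4 TB = 4,000,000,000,000 bytes
Per item: 5.3 MB = 5,300,000 bytes
⌊4,000,000,000,000 / 5,300,000⌋ = 754,716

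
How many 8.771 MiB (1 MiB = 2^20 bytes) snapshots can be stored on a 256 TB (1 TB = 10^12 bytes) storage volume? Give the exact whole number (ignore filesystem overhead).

27,834,981

Capacity: 256 TB = 256,000,000,000,000 bytes
Per item: 8.771 MiB = 9,197,060.096 bytes
⌊256,000,000,000,000 / 9,197,060.096⌋ = 27,834,981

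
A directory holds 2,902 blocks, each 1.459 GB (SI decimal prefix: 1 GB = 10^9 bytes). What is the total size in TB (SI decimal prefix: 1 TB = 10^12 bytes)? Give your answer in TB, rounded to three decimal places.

4.234 TB

Total = 2,902 × 1.459 GB = 4234.018 GB
= 4234.018 × 1,000,000,000 bytes = 4,234,018,000,000 bytes
1 TB = 1,000,000,000,000 bytes
4,234,018,000,000 / 1,000,000,000,000 = 4.234 TB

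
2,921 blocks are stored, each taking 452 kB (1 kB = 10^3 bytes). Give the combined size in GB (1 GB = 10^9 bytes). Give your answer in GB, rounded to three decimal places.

1.320 GB

Total = 2,921 × 452 kB = 1,320,292 kB
= 1,320,292 × 1,000 bytes = 1,320,292,000 bytes
1 GB = 1,000,000,000 bytes
1,320,292,000 / 1,000,000,000 = 1.320 GB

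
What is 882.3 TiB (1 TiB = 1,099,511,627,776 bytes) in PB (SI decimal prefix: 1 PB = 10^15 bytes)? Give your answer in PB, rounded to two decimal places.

0.97 PB

882.3 TiB = 882.3 × 2^40 bytes = 970,099,109,186,764.8 bytes
1 PB = 10^15 bytes = 1,000,000,000,000,000 bytes
970,099,109,186,764.8 / 1,000,000,000,000,000 = 0.97 PB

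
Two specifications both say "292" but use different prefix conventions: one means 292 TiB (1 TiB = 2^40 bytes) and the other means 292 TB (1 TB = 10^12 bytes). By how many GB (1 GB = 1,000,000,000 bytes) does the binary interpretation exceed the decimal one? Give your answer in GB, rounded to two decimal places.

292 TiB = 292 × 1,099,511,627,776 = 321,057,395,310,592 bytes
292 TB = 292 × 1,000,000,000,000 = 292,000,000,000,000 bytes
difference = 29,057,395,310,592 bytes
29,057,395,310,592 / 1,000,000,000 = 29,057.40 GB

29,057.40 GB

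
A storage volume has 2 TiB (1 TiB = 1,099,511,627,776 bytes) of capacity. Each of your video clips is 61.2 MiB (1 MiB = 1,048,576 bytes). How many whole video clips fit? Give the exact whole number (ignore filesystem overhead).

Capacity: 2 TiB = 2,199,023,255,552 bytes
Per item: 61.2 MiB = 64,172,851.2 bytes
⌊2,199,023,255,552 / 64,172,851.2⌋ = 34,267

34,267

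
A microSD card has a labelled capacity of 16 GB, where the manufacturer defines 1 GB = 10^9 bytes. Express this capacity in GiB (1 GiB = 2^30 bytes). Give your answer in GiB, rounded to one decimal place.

16 GB × 1,000,000,000 bytes/GB = 16,000,000,000 bytes
1 GiB = 2^30 bytes = 1,073,741,824 bytes
16,000,000,000 / 1,073,741,824 = 14.9 GiB

14.9 GiB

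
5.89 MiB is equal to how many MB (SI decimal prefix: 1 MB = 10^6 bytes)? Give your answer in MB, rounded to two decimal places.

5.89 MiB × 1,048,576 bytes/MiB = 6,176,112.64 bytes
1 MB = 10^6 bytes = 1,000,000 bytes
6,176,112.64 / 1,000,000 = 6.18 MB

6.18 MB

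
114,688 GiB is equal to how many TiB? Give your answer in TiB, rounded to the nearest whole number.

114,688 GiB × 1,073,741,824 bytes/GiB = 123,145,302,310,912 bytes
1 TiB = 2^40 bytes = 1,099,511,627,776 bytes
123,145,302,310,912 / 1,099,511,627,776 = 112 TiB

112 TiB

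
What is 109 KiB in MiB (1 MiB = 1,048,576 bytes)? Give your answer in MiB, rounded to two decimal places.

109 KiB × 1,024 bytes/KiB = 111,616 bytes
1 MiB = 2^20 bytes = 1,048,576 bytes
111,616 / 1,048,576 = 0.11 MiB

0.11 MiB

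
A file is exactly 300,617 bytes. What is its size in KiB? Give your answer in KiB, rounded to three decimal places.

300,617 bytes given.
1 KiB = 1,024 bytes
300,617 / 1,024 = 293.571 KiB

293.571 KiB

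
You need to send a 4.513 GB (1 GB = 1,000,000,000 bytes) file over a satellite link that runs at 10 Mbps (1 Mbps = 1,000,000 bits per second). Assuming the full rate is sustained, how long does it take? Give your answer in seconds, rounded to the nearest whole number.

3,610 seconds

4.513 GB = 4,513,000,000 bytes = 36,104,000,000 bits
10 Mbps = 10,000,000 bits/s
time = 36,104,000,000 / 10,000,000 = 3,610 s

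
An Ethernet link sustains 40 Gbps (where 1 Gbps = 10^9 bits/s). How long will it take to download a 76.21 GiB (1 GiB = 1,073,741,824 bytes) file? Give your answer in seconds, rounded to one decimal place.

16.4 seconds

76.21 GiB = 81,829,864,407.04 bytes = 654,638,915,256.32 bits
40 Gbps = 40,000,000,000 bits/s
time = 654,638,915,256.32 / 40,000,000,000 = 16.4 s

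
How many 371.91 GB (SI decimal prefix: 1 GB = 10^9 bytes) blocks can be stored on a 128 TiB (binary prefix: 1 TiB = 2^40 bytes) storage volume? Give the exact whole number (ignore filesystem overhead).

Capacity: 128 TiB = 140,737,488,355,328 bytes
Per item: 371.91 GB = 371,910,000,000 bytes
⌊140,737,488,355,328 / 371,910,000,000⌋ = 378

378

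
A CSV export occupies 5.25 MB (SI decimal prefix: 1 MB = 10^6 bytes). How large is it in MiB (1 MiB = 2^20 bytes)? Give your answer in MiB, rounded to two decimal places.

5.01 MiB

5.25 MB = 5.25 × 10^6 bytes = 5,250,000 bytes
1 MiB = 2^20 bytes = 1,048,576 bytes
5,250,000 / 1,048,576 = 5.01 MiB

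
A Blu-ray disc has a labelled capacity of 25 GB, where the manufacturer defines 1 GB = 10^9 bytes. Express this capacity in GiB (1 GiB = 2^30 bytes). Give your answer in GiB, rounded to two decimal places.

23.28 GiB

25 GB = 25 × 10^9 bytes = 25,000,000,000 bytes
1 GiB = 2^30 bytes = 1,073,741,824 bytes
25,000,000,000 / 1,073,741,824 = 23.28 GiB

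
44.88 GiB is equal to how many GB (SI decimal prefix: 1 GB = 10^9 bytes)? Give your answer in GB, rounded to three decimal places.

44.88 GiB × 1,073,741,824 bytes/GiB = 48,189,533,061.12 bytes
1 GB = 1,000,000,000 bytes
48,189,533,061.12 / 1,000,000,000 = 48.190 GB

48.190 GB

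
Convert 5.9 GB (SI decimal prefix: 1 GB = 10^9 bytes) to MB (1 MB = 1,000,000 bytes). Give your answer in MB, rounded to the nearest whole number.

5,900 MB

5.9 GB = 5.9 × 10^9 bytes = 5,900,000,000 bytes
1 MB = 10^6 bytes = 1,000,000 bytes
5,900,000,000 / 1,000,000 = 5,900 MB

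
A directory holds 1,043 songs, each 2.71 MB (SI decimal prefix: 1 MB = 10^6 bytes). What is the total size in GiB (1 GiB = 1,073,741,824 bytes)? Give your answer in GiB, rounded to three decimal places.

2.632 GiB

Total = 1,043 × 2.71 MB = 2826.53 MB
= 2826.53 × 1,000,000 bytes = 2,826,530,000 bytes
1 GiB = 1,073,741,824 bytes
2,826,530,000 / 1,073,741,824 = 2.632 GiB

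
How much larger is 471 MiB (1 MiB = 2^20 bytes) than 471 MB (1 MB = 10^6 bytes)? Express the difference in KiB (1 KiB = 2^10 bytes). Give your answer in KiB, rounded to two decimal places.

471 MiB = 471 × 1,048,576 = 493,879,296 bytes
471 MB = 471 × 1,000,000 = 471,000,000 bytes
difference = 22,879,296 bytes
22,879,296 / 1,024 = 22,343.06 KiB

22,343.06 KiB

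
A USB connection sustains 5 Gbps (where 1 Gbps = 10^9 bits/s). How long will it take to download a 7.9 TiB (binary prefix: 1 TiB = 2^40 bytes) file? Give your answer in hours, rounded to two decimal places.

3.86 hours

7.9 TiB = 8,686,141,859,430.4 bytes = 69,489,134,875,443.2 bits
5 Gbps = 5,000,000,000 bits/s
time = 69,489,134,875,443.2 / 5,000,000,000 = 13,897.8270 s
13,897.8270 s / 3600 = 3.86 hours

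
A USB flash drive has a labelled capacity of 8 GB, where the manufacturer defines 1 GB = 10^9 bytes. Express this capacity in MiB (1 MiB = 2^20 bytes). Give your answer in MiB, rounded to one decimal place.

8 GB = 8 × 10^9 bytes = 8,000,000,000 bytes
1 MiB = 2^20 bytes = 1,048,576 bytes
8,000,000,000 / 1,048,576 = 7,629.4 MiB

7,629.4 MiB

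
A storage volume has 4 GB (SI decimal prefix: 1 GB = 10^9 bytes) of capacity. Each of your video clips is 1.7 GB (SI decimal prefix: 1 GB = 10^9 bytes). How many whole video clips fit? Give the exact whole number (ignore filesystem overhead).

Capacity: 4 GB = 4,000,000,000 bytes
Per item: 1.7 GB = 1,700,000,000 bytes
⌊4,000,000,000 / 1,700,000,000⌋ = 2

2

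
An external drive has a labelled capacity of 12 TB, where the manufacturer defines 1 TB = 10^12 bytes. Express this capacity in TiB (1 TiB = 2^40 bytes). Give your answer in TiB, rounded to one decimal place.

12 TB = 12 × 10^12 bytes = 12,000,000,000,000 bytes
1 TiB = 2^40 bytes = 1,099,511,627,776 bytes
12,000,000,000,000 / 1,099,511,627,776 = 10.9 TiB

10.9 TiB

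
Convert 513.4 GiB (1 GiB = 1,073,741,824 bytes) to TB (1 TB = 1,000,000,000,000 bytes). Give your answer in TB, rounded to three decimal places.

513.4 GiB = 513.4 × 2^30 bytes = 551,259,052,441.6 bytes
1 TB = 10^12 bytes = 1,000,000,000,000 bytes
551,259,052,441.6 / 1,000,000,000,000 = 0.551 TB

0.551 TB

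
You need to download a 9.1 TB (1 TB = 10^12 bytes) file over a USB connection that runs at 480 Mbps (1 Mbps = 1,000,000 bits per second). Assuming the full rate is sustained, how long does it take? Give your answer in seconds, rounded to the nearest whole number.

9.1 TB = 9,100,000,000,000 bytes = 72,800,000,000,000 bits
480 Mbps = 480,000,000 bits/s
time = 72,800,000,000,000 / 480,000,000 = 151,667 s

151,667 seconds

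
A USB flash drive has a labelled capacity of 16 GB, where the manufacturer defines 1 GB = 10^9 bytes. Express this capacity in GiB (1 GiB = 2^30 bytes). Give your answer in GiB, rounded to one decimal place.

16 GB = 16 × 10^9 bytes = 16,000,000,000 bytes
1 GiB = 2^30 bytes = 1,073,741,824 bytes
16,000,000,000 / 1,073,741,824 = 14.9 GiB

14.9 GiB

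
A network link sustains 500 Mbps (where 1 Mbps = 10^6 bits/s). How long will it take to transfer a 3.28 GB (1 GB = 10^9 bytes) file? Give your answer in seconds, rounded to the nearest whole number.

52 seconds

3.28 GB = 3,280,000,000 bytes = 26,240,000,000 bits
500 Mbps = 500,000,000 bits/s
time = 26,240,000,000 / 500,000,000 = 52 s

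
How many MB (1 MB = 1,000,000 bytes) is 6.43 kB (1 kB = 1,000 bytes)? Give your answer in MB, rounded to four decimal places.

6.43 kB × 1,000 bytes/kB = 6,430 bytes
1 MB = 10^6 bytes = 1,000,000 bytes
6,430 / 1,000,000 = 0.0064 MB

0.0064 MB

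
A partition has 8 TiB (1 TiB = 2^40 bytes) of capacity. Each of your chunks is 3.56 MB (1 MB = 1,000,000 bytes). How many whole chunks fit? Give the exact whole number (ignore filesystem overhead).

2,470,812

Capacity: 8 TiB = 8,796,093,022,208 bytes
Per item: 3.56 MB = 3,560,000 bytes
⌊8,796,093,022,208 / 3,560,000⌋ = 2,470,812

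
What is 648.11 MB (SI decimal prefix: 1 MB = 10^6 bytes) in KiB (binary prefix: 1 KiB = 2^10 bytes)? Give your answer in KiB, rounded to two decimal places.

632,919.92 KiB

648.11 MB × 1,000,000 bytes/MB = 648,110,000 bytes
1 KiB = 1,024 bytes
648,110,000 / 1,024 = 632,919.92 KiB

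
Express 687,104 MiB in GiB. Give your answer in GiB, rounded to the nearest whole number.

671 GiB

687,104 MiB × 1,048,576 bytes/MiB = 720,480,763,904 bytes
1 GiB = 2^30 bytes = 1,073,741,824 bytes
720,480,763,904 / 1,073,741,824 = 671 GiB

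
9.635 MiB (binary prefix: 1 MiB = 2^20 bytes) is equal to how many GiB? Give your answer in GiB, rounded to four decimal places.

9.635 MiB = 9.635 × 2^20 bytes = 10,103,029.76 bytes
1 GiB = 1,073,741,824 bytes
10,103,029.76 / 1,073,741,824 = 0.0094 GiB

0.0094 GiB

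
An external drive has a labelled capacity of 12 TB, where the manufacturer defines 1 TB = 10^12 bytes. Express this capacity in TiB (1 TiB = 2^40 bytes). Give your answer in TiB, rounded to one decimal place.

12 TB = 12 × 10^12 bytes = 12,000,000,000,000 bytes
1 TiB = 1,099,511,627,776 bytes
12,000,000,000,000 / 1,099,511,627,776 = 10.9 TiB

10.9 TiB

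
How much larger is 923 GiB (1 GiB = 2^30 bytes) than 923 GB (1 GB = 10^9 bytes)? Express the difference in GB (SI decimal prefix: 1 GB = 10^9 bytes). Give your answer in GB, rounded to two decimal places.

68.06 GB

923 GiB = 923 × 1,073,741,824 = 991,063,703,552 bytes
923 GB = 923 × 1,000,000,000 = 923,000,000,000 bytes
difference = 68,063,703,552 bytes
68,063,703,552 / 1,000,000,000 = 68.06 GB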